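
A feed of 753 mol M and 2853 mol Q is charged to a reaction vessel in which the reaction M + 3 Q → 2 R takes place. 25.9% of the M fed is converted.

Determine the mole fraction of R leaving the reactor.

0.121

M reacted = 0.259 × 753 = 195 mol; ν_M = −1, so ξ = 195/1 = 195 mol.
Outlet amounts (n = n₀ + ν ξ):
  M: 753 − 1(195) = 558
  Q: 2853 − 3(195) = 2268
  R: 0 + 2(195) = 390.1
Total out = 3216 mol; y_R = 390.1 / 3216 = 0.1213.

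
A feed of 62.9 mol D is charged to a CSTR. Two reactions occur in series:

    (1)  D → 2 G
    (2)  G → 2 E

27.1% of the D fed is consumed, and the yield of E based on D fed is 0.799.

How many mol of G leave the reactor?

Conversion of D: D consumed = 1ξ₁ = 0.271 × 62.9 → ξ₁ = 17.05 mol.
Yield of E: 2ξ₂ / 62.9 = 0.799 → ξ₂ = 25.13 mol.
Outlet amounts (n = n₀ + Σ ν·ξ):
  D: 62.9 − 1(17.05) = 45.85
  G: 0 + 2(17.05) − 1(25.13) = 8.963
  E: 0 + 2(25.13) = 50.26

8.96 mol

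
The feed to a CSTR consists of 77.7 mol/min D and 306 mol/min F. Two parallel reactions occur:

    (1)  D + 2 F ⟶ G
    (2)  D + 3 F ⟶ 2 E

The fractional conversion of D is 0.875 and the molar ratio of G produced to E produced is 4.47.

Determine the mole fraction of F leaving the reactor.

Conversion of D: D consumed = 0.875 × 77.7 = 67.99 mol/min = 1ξ₁ + 1ξ₂.
Selectivity: 1ξ₁ / (2ξ₂) = 4.47 → ξ₁ = 8.94 ξ₂.
Substitute: (1·8.94 + 1) ξ₂ = 67.99 → ξ₂ = 6.84 mol/min, ξ₁ = 61.15 mol/min.
Outlet amounts (n = n₀ + Σ ν·ξ):
  D: 77.7 − 1(61.15) − 1(6.84) = 9.713
  F: 306 − 2(61.15) − 3(6.84) = 163.2
  G: 0 + 1(61.15) = 61.15
  E: 0 + 2(6.84) = 13.68
Total out = 247.7 mol/min; y_F = 163.2 / 247.7 = 0.6587.

0.659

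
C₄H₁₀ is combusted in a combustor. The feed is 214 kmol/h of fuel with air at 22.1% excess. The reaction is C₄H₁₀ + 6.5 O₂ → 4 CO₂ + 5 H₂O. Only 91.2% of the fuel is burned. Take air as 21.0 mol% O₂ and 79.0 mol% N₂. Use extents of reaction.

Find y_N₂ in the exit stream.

Stoichiometric O₂ = 6.5 × 214 = 1391 kmol/h; O₂ fed = 1391 × 1.221 = 1698 kmol/h.
N₂ fed = 1698 × 79/21 = 6389 kmol/h.
Fuel reacted = 0.912 × 214 → ξ = 195.2 kmol/h.
Outlet (n = n₀ + ν ξ):
  C₄H₁₀: 214 − 1(195.2) = 18.83
  O₂: 1698 − 6.5(195.2) = 429.8
  N₂: 6389 (inert)
  CO₂: 0 + 4(195.2) = 780.7
  H₂O: 0 + 5(195.2) = 975.8
Total out = 8594 kmol/h; y_N₂ = 6389 / 8594 = 0.7434.

0.743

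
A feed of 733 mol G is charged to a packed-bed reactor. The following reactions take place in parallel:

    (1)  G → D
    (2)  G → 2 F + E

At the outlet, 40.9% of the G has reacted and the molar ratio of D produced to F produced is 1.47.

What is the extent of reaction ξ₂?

ξ₂ = 76.1 mol

Conversion of G: G consumed = 0.409 × 733 = 299.8 mol = 1ξ₁ + 1ξ₂.
Selectivity: 1ξ₁ / (2ξ₂) = 1.47 → ξ₁ = 2.94 ξ₂.
Substitute: (1·2.94 + 1) ξ₂ = 299.8 → ξ₂ = 76.09 mol, ξ₁ = 223.7 mol.
Outlet amounts (n = n₀ + Σ ν·ξ):
  G: 733 − 1(223.7) − 1(76.09) = 433.2
  D: 0 + 1(223.7) = 223.7
  F: 0 + 2(76.09) = 152.2
  E: 0 + 1(76.09) = 76.09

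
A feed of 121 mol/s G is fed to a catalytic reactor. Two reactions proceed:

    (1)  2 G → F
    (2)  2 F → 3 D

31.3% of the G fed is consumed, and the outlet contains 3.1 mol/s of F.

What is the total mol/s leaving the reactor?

Conversion of G: G consumed = 2ξ₁ = 0.313 × 121 → ξ₁ = 18.94 mol/s.
F balance: n_F = 0 + 1ξ₁ − 2ξ₂ = 3.1 → ξ₂ = (1·18.94 − 3.1)/2 = 7.918 mol/s.
Outlet amounts (n = n₀ + Σ ν·ξ):
  G: 121 − 2(18.94) = 83.13
  F: 0 + 1(18.94) − 2(7.918) = 3.1
  D: 0 + 3(7.918) = 23.75
Total out = 83.13 + 3.1 + 23.75 = 110 mol/s.

110 mol/s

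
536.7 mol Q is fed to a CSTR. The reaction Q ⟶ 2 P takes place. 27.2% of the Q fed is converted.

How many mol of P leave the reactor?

292 mol

Q reacted = 0.272 × 536.7 = 146 mol; ν_Q = −1, so ξ = 146/1 = 146 mol.
Outlet amounts (n = n₀ + ν ξ):
  Q: 536.7 − 1(146) = 390.7
  P: 0 + 2(146) = 292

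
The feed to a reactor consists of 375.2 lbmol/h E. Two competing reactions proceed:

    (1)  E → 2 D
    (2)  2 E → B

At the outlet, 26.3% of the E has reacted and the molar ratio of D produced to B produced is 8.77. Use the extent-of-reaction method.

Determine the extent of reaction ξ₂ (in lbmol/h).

Conversion of E: E consumed = 0.263 × 375.2 = 98.68 lbmol/h = 1ξ₁ + 2ξ₂.
Selectivity: 2ξ₁ / (1ξ₂) = 8.77 → ξ₁ = 4.385 ξ₂.
Substitute: (1·4.385 + 2) ξ₂ = 98.68 → ξ₂ = 15.45 lbmol/h, ξ₁ = 67.77 lbmol/h.
Outlet amounts (n = n₀ + Σ ν·ξ):
  E: 375.2 − 1(67.77) − 2(15.45) = 276.5
  D: 0 + 2(67.77) = 135.5
  B: 0 + 1(15.45) = 15.45

ξ₂ = 15.5 lbmol/h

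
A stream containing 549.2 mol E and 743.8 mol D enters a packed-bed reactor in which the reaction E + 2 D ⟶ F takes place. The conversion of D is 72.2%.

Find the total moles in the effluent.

756 mol

D reacted = 0.722 × 743.8 = 537 mol; ν_D = −2, so ξ = 537/2 = 268.5 mol.
Outlet amounts (n = n₀ + ν ξ):
  E: 549.2 − 1(268.5) = 280.7
  D: 743.8 − 2(268.5) = 206.8
  F: 0 + 1(268.5) = 268.5
Total out = 280.7 + 206.8 + 268.5 = 756 mol.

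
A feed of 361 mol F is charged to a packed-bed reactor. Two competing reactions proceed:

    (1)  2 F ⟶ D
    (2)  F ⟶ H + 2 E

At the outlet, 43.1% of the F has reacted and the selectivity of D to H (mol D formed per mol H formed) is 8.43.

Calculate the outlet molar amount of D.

Conversion of F: F consumed = 0.431 × 361 = 155.6 mol = 2ξ₁ + 1ξ₂.
Selectivity: 1ξ₁ / (1ξ₂) = 8.43 → ξ₁ = 8.43 ξ₂.
Substitute: (2·8.43 + 1) ξ₂ = 155.6 → ξ₂ = 8.712 mol, ξ₁ = 73.44 mol.
Outlet amounts (n = n₀ + Σ ν·ξ):
  F: 361 − 2(73.44) − 1(8.712) = 205.4
  D: 0 + 1(73.44) = 73.44
  H: 0 + 1(8.712) = 8.712
  E: 0 + 2(8.712) = 17.42

73.4 mol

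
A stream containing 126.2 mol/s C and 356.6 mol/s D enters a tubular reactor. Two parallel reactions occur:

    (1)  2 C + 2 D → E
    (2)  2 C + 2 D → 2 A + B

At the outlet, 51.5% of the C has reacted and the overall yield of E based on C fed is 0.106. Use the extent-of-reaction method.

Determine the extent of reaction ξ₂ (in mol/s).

ξ₂ = 19.1 mol/s

Yield of E: 1ξ₁ / 126.2 = 0.106 → ξ₁ = 13.38 mol/s.
Conversion of C: 2ξ₁ + 2ξ₂ = 0.515 × 126.2 = 64.99 → ξ₂ = 19.12 mol/s.
Outlet amounts (n = n₀ + Σ ν·ξ):
  C: 126.2 − 2(13.38) − 2(19.12) = 61.21
  D: 356.6 − 2(13.38) − 2(19.12) = 291.6
  E: 0 + 1(13.38) = 13.38
  A: 0 + 2(19.12) = 38.24
  B: 0 + 1(19.12) = 19.12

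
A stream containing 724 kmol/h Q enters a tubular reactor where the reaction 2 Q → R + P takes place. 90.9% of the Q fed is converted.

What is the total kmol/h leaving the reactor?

Q reacted = 0.909 × 724 = 658.1 kmol/h; ν_Q = −2, so ξ = 658.1/2 = 329.1 kmol/h.
Outlet amounts (n = n₀ + ν ξ):
  Q: 724 − 2(329.1) = 65.88
  R: 0 + 1(329.1) = 329.1
  P: 0 + 1(329.1) = 329.1
Total out = 65.88 + 329.1 + 329.1 = 724 kmol/h.

724 kmol/h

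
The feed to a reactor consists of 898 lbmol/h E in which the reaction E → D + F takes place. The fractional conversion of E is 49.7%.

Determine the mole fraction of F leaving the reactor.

E reacted = 0.497 × 898 = 446.3 lbmol/h; ν_E = −1, so ξ = 446.3/1 = 446.3 lbmol/h.
Outlet amounts (n = n₀ + ν ξ):
  E: 898 − 1(446.3) = 451.7
  D: 0 + 1(446.3) = 446.3
  F: 0 + 1(446.3) = 446.3
Total out = 1344 lbmol/h; y_F = 446.3 / 1344 = 0.332.

0.332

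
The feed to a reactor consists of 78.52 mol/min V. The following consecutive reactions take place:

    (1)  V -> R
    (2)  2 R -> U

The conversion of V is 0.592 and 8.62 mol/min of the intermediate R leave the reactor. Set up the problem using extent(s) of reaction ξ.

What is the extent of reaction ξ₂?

Conversion of V: V consumed = 1ξ₁ = 0.592 × 78.52 → ξ₁ = 46.48 mol/min.
R balance: n_R = 0 + 1ξ₁ − 2ξ₂ = 8.62 → ξ₂ = (1·46.48 − 8.62)/2 = 18.93 mol/min.
Outlet amounts (n = n₀ + Σ ν·ξ):
  V: 78.52 − 1(46.48) = 32.04
  R: 0 + 1(46.48) − 2(18.93) = 8.62
  U: 0 + 1(18.93) = 18.93

ξ₂ = 18.9 mol/min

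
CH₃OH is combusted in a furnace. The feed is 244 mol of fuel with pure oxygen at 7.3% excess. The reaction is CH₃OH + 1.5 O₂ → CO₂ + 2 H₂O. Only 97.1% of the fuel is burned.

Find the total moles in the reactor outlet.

Stoichiometric O₂ = 1.5 × 244 = 366 mol; O₂ fed = 366 × 1.073 = 392.7 mol.
Fuel reacted = 0.971 × 244 → ξ = 236.9 mol.
Outlet (n = n₀ + ν ξ):
  CH₃OH: 244 − 1(236.9) = 7.076
  O₂: 392.7 − 1.5(236.9) = 37.33
  CO₂: 0 + 1(236.9) = 236.9
  H₂O: 0 + 2(236.9) = 473.8
Total out = 7.076 + 37.33 + 236.9 + 473.8 = 755.2 mol.

755 mol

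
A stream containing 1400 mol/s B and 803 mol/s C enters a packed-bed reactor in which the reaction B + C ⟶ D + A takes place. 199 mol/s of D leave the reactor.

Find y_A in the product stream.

0.0903

For D: n = n₀ + 1ξ → 199 = 0 + 1ξ, giving ξ = 199 mol/s.
Outlet amounts (n = n₀ + ν ξ):
  B: 1400 − 1(199) = 1201
  C: 803 − 1(199) = 604
  D: 0 + 1(199) = 199
  A: 0 + 1(199) = 199
Total out = 2203 mol/s; y_A = 199 / 2203 = 0.09033.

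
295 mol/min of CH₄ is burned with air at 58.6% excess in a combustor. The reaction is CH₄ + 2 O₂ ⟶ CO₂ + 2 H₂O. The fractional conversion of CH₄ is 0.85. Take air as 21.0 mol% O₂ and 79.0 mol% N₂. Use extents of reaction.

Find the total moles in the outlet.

Stoichiometric O₂ = 2 × 295 = 590 mol/min; O₂ fed = 590 × 1.586 = 935.7 mol/min.
N₂ fed = 935.7 × 79/21 = 3520 mol/min.
Fuel reacted = 0.85 × 295 → ξ = 250.8 mol/min.
Outlet (n = n₀ + ν ξ):
  CH₄: 295 − 1(250.8) = 44.25
  O₂: 935.7 − 2(250.8) = 434.2
  N₂: 3520 (inert)
  CO₂: 0 + 1(250.8) = 250.8
  H₂O: 0 + 2(250.8) = 501.5
Total out = 44.25 + 434.2 + 3520 + 250.8 + 501.5 = 4751 mol/min.

4750 mol/min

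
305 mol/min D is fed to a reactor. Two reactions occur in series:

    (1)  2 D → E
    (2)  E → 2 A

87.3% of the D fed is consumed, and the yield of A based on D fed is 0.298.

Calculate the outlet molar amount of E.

87.7 mol/min

Conversion of D: D consumed = 2ξ₁ = 0.873 × 305 → ξ₁ = 133.1 mol/min.
Yield of A: 2ξ₂ / 305 = 0.298 → ξ₂ = 45.45 mol/min.
Outlet amounts (n = n₀ + Σ ν·ξ):
  D: 305 − 2(133.1) = 38.74
  E: 0 + 1(133.1) − 1(45.45) = 87.69
  A: 0 + 2(45.45) = 90.89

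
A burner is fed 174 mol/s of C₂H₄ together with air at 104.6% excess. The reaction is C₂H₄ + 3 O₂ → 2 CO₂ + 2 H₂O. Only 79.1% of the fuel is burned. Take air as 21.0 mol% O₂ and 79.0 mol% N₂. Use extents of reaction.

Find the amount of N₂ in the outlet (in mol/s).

4020 mol/s

Stoichiometric O₂ = 3 × 174 = 522 mol/s; O₂ fed = 522 × 2.046 = 1068 mol/s.
N₂ fed = 1068 × 79/21 = 4018 mol/s.
Fuel reacted = 0.791 × 174 → ξ = 137.6 mol/s.
Outlet (n = n₀ + ν ξ):
  C₂H₄: 174 − 1(137.6) = 36.37
  O₂: 1068 − 3(137.6) = 655.1
  N₂: 4018 (inert)
  CO₂: 0 + 2(137.6) = 275.3
  H₂O: 0 + 2(137.6) = 275.3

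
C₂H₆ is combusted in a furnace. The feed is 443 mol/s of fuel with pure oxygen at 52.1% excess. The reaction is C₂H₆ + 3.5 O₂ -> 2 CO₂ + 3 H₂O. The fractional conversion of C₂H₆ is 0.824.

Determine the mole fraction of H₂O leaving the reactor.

0.367

Stoichiometric O₂ = 3.5 × 443 = 1550 mol/s; O₂ fed = 1550 × 1.521 = 2358 mol/s.
Fuel reacted = 0.824 × 443 → ξ = 365 mol/s.
Outlet (n = n₀ + ν ξ):
  C₂H₆: 443 − 1(365) = 77.97
  O₂: 2358 − 3.5(365) = 1081
  CO₂: 0 + 2(365) = 730.1
  H₂O: 0 + 3(365) = 1095
Total out = 2984 mol/s; y_H₂O = 1095 / 2984 = 0.367.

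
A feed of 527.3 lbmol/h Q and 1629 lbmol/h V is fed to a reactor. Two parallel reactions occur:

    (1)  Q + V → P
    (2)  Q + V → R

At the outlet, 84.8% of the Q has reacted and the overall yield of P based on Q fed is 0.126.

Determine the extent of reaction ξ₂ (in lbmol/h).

Yield of P: 1ξ₁ / 527.3 = 0.126 → ξ₁ = 66.44 lbmol/h.
Conversion of Q: 1ξ₁ + 1ξ₂ = 0.848 × 527.3 = 447.2 → ξ₂ = 380.7 lbmol/h.
Outlet amounts (n = n₀ + Σ ν·ξ):
  Q: 527.3 − 1(66.44) − 1(380.7) = 80.15
  V: 1629 − 1(66.44) − 1(380.7) = 1182
  P: 0 + 1(66.44) = 66.44
  R: 0 + 1(380.7) = 380.7

ξ₂ = 381 lbmol/h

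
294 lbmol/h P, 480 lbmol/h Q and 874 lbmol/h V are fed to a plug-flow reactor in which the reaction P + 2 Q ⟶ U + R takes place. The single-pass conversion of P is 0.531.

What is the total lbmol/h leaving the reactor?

1490 lbmol/h

P reacted = 0.531 × 294 = 156.1 lbmol/h; ν_P = −1, so ξ = 156.1/1 = 156.1 lbmol/h.
Outlet amounts (n = n₀ + ν ξ):
  P: 294 − 1(156.1) = 137.9
  Q: 480 − 2(156.1) = 167.8
  U: 0 + 1(156.1) = 156.1
  R: 0 + 1(156.1) = 156.1
  V: 874 (inert)
Total out = 137.9 + 167.8 + 156.1 + 156.1 + 874 = 1492 lbmol/h.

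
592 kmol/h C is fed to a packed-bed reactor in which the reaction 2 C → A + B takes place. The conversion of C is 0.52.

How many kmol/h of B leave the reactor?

C reacted = 0.52 × 592 = 307.8 kmol/h; ν_C = −2, so ξ = 307.8/2 = 153.9 kmol/h.
Outlet amounts (n = n₀ + ν ξ):
  C: 592 − 2(153.9) = 284.2
  A: 0 + 1(153.9) = 153.9
  B: 0 + 1(153.9) = 153.9

154 kmol/h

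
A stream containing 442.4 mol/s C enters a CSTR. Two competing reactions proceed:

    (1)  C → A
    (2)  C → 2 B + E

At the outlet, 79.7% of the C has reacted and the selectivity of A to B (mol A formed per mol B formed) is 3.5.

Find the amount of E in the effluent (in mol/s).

Conversion of C: C consumed = 0.797 × 442.4 = 352.6 mol/s = 1ξ₁ + 1ξ₂.
Selectivity: 1ξ₁ / (2ξ₂) = 3.5 → ξ₁ = 7 ξ₂.
Substitute: (1·7 + 1) ξ₂ = 352.6 → ξ₂ = 44.07 mol/s, ξ₁ = 308.5 mol/s.
Outlet amounts (n = n₀ + Σ ν·ξ):
  C: 442.4 − 1(308.5) − 1(44.07) = 89.81
  A: 0 + 1(308.5) = 308.5
  B: 0 + 2(44.07) = 88.15
  E: 0 + 1(44.07) = 44.07

44.1 mol/s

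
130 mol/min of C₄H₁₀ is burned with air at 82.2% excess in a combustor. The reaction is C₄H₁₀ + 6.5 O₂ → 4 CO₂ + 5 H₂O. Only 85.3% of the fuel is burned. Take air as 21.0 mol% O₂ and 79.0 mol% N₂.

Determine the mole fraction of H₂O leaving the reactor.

0.0727

Stoichiometric O₂ = 6.5 × 130 = 845 mol/min; O₂ fed = 845 × 1.822 = 1540 mol/min.
N₂ fed = 1540 × 79/21 = 5792 mol/min.
Fuel reacted = 0.853 × 130 → ξ = 110.9 mol/min.
Outlet (n = n₀ + ν ξ):
  C₄H₁₀: 130 − 1(110.9) = 19.11
  O₂: 1540 − 6.5(110.9) = 818.8
  N₂: 5792 (inert)
  CO₂: 0 + 4(110.9) = 443.6
  H₂O: 0 + 5(110.9) = 554.5
Total out = 7628 mol/min; y_H₂O = 554.5 / 7628 = 0.07269.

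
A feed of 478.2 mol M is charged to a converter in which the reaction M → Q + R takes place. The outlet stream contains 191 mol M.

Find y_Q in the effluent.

For M: n = n₀ − 1ξ → 191 = 478.2 − 1ξ, giving ξ = 287.2 mol.
Outlet amounts (n = n₀ + ν ξ):
  M: 478.2 − 1(287.2) = 191
  Q: 0 + 1(287.2) = 287.2
  R: 0 + 1(287.2) = 287.2
Total out = 765.4 mol; y_Q = 287.2 / 765.4 = 0.3752.

0.375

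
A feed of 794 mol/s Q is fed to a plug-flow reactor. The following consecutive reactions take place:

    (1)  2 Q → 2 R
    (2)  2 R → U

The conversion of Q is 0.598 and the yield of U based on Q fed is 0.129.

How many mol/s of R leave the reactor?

Conversion of Q: Q consumed = 2ξ₁ = 0.598 × 794 → ξ₁ = 237.4 mol/s.
Yield of U: 1ξ₂ / 794 = 0.129 → ξ₂ = 102.4 mol/s.
Outlet amounts (n = n₀ + Σ ν·ξ):
  Q: 794 − 2(237.4) = 319.2
  R: 0 + 2(237.4) − 2(102.4) = 270
  U: 0 + 1(102.4) = 102.4

270 mol/s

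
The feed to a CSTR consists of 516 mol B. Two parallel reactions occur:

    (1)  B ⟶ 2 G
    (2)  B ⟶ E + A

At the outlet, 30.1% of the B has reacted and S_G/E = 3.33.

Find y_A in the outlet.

0.0868

Conversion of B: B consumed = 0.301 × 516 = 155.3 mol = 1ξ₁ + 1ξ₂.
Selectivity: 2ξ₁ / (1ξ₂) = 3.33 → ξ₁ = 1.665 ξ₂.
Substitute: (1·1.665 + 1) ξ₂ = 155.3 → ξ₂ = 58.28 mol, ξ₁ = 97.04 mol.
Outlet amounts (n = n₀ + Σ ν·ξ):
  B: 516 − 1(97.04) − 1(58.28) = 360.7
  G: 0 + 2(97.04) = 194.1
  E: 0 + 1(58.28) = 58.28
  A: 0 + 1(58.28) = 58.28
Total out = 671.3 mol; y_A = 58.28 / 671.3 = 0.08681.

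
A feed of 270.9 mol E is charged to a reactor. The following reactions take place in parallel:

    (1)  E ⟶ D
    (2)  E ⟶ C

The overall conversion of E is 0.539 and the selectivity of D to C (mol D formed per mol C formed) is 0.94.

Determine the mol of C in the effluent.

Conversion of E: E consumed = 0.539 × 270.9 = 146 mol = 1ξ₁ + 1ξ₂.
Selectivity: 1ξ₁ / (1ξ₂) = 0.94 → ξ₁ = 0.94 ξ₂.
Substitute: (1·0.94 + 1) ξ₂ = 146 → ξ₂ = 75.27 mol, ξ₁ = 70.75 mol.
Outlet amounts (n = n₀ + Σ ν·ξ):
  E: 270.9 − 1(70.75) − 1(75.27) = 124.9
  D: 0 + 1(70.75) = 70.75
  C: 0 + 1(75.27) = 75.27

75.3 mol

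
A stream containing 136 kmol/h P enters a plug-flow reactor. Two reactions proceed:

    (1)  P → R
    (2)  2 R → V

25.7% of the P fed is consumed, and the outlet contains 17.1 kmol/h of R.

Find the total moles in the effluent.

Conversion of P: P consumed = 1ξ₁ = 0.257 × 136 → ξ₁ = 34.95 kmol/h.
R balance: n_R = 0 + 1ξ₁ − 2ξ₂ = 17.1 → ξ₂ = (1·34.95 − 17.1)/2 = 8.926 kmol/h.
Outlet amounts (n = n₀ + Σ ν·ξ):
  P: 136 − 1(34.95) = 101
  R: 0 + 1(34.95) − 2(8.926) = 17.1
  V: 0 + 1(8.926) = 8.926
Total out = 101 + 17.1 + 8.926 = 127.1 kmol/h.

127 kmol/h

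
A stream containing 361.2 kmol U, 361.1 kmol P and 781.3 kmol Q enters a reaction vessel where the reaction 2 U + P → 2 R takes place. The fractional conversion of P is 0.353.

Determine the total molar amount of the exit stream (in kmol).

1380 kmol

P reacted = 0.353 × 361.1 = 127.5 kmol; ν_P = −1, so ξ = 127.5/1 = 127.5 kmol.
Outlet amounts (n = n₀ + ν ξ):
  U: 361.2 − 2(127.5) = 106.3
  P: 361.1 − 1(127.5) = 233.6
  R: 0 + 2(127.5) = 254.9
  Q: 781.3 (inert)
Total out = 106.3 + 233.6 + 254.9 + 781.3 = 1376 kmol.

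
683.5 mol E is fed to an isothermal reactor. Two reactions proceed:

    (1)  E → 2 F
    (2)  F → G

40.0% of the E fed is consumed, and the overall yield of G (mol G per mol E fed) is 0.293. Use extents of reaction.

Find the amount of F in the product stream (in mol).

Conversion of E: E consumed = 1ξ₁ = 0.4 × 683.5 → ξ₁ = 273.4 mol.
Yield of G: 1ξ₂ / 683.5 = 0.293 → ξ₂ = 200.3 mol.
Outlet amounts (n = n₀ + Σ ν·ξ):
  E: 683.5 − 1(273.4) = 410.1
  F: 0 + 2(273.4) − 1(200.3) = 346.5
  G: 0 + 1(200.3) = 200.3

347 mol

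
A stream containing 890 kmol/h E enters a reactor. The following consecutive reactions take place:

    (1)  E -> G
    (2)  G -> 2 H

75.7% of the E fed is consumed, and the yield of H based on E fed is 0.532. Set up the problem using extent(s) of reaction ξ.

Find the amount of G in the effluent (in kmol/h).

437 kmol/h

Conversion of E: E consumed = 1ξ₁ = 0.757 × 890 → ξ₁ = 673.7 kmol/h.
Yield of H: 2ξ₂ / 890 = 0.532 → ξ₂ = 236.7 kmol/h.
Outlet amounts (n = n₀ + Σ ν·ξ):
  E: 890 − 1(673.7) = 216.3
  G: 0 + 1(673.7) − 1(236.7) = 437
  H: 0 + 2(236.7) = 473.5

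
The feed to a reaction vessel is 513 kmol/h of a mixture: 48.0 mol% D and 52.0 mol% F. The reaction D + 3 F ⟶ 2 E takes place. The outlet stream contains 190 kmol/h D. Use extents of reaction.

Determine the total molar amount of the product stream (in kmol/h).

401 kmol/h

For D: n = n₀ − 1ξ → 190 = 246.2 − 1ξ, giving ξ = 56.24 kmol/h.
Outlet amounts (n = n₀ + ν ξ):
  D: 246.2 − 1(56.24) = 190
  F: 266.8 − 3(56.24) = 98.04
  E: 0 + 2(56.24) = 112.5
Total out = 190 + 98.04 + 112.5 = 400.5 kmol/h.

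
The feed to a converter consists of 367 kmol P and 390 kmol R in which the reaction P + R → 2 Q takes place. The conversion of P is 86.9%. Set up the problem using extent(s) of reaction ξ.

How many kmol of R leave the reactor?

P reacted = 0.869 × 367 = 318.9 kmol; ν_P = −1, so ξ = 318.9/1 = 318.9 kmol.
Outlet amounts (n = n₀ + ν ξ):
  P: 367 − 1(318.9) = 48.08
  R: 390 − 1(318.9) = 71.08
  Q: 0 + 2(318.9) = 637.8

71.1 kmol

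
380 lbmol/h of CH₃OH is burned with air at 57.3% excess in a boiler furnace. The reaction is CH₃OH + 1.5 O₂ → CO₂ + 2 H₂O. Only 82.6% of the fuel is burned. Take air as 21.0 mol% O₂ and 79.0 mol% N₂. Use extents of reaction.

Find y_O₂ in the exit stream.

Stoichiometric O₂ = 1.5 × 380 = 570 lbmol/h; O₂ fed = 570 × 1.573 = 896.6 lbmol/h.
N₂ fed = 896.6 × 79/21 = 3373 lbmol/h.
Fuel reacted = 0.826 × 380 → ξ = 313.9 lbmol/h.
Outlet (n = n₀ + ν ξ):
  CH₃OH: 380 − 1(313.9) = 66.12
  O₂: 896.6 − 1.5(313.9) = 425.8
  N₂: 3373 (inert)
  CO₂: 0 + 1(313.9) = 313.9
  H₂O: 0 + 2(313.9) = 627.8
Total out = 4807 lbmol/h; y_O₂ = 425.8 / 4807 = 0.08859.

0.0886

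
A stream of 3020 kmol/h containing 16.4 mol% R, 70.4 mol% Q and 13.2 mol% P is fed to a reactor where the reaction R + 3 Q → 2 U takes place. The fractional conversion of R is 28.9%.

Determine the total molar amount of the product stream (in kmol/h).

2730 kmol/h

R reacted = 0.289 × 495.3 = 143.1 kmol/h; ν_R = −1, so ξ = 143.1/1 = 143.1 kmol/h.
Outlet amounts (n = n₀ + ν ξ):
  R: 495.3 − 1(143.1) = 352.1
  Q: 2126 − 3(143.1) = 1697
  U: 0 + 2(143.1) = 286.3
  P: 398.6 (inert)
Total out = 352.1 + 1697 + 286.3 + 398.6 = 2734 kmol/h.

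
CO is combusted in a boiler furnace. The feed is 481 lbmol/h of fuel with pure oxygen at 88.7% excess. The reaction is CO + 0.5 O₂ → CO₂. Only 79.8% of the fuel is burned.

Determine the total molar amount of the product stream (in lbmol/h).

Stoichiometric O₂ = 0.5 × 481 = 240.5 lbmol/h; O₂ fed = 240.5 × 1.887 = 453.8 lbmol/h.
Fuel reacted = 0.798 × 481 → ξ = 383.8 lbmol/h.
Outlet (n = n₀ + ν ξ):
  CO: 481 − 1(383.8) = 97.16
  O₂: 453.8 − 0.5(383.8) = 261.9
  CO₂: 0 + 1(383.8) = 383.8
Total out = 97.16 + 261.9 + 383.8 = 742.9 lbmol/h.

743 lbmol/h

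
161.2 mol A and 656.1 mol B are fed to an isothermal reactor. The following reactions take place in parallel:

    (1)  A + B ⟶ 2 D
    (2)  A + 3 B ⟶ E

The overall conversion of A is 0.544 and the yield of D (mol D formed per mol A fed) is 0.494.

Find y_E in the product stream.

Yield of D: 2ξ₁ / 161.2 = 0.494 → ξ₁ = 39.82 mol.
Conversion of A: 1ξ₁ + 1ξ₂ = 0.544 × 161.2 = 87.69 → ξ₂ = 47.88 mol.
Outlet amounts (n = n₀ + Σ ν·ξ):
  A: 161.2 − 1(39.82) − 1(47.88) = 73.51
  B: 656.1 − 1(39.82) − 3(47.88) = 472.7
  D: 0 + 2(39.82) = 79.63
  E: 0 + 1(47.88) = 47.88
Total out = 673.7 mol; y_E = 47.88 / 673.7 = 0.07107.

0.0711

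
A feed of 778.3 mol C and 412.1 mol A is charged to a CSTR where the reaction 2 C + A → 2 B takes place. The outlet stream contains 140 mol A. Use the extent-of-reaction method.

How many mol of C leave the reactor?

234 mol

For A: n = n₀ − 1ξ → 140 = 412.1 − 1ξ, giving ξ = 272.1 mol.
Outlet amounts (n = n₀ + ν ξ):
  C: 778.3 − 2(272.1) = 234.1
  A: 412.1 − 1(272.1) = 140
  B: 0 + 2(272.1) = 544.2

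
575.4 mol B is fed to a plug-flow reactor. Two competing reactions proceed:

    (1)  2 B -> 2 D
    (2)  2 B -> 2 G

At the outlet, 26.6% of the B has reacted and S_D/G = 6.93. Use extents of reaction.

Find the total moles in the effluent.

575 mol

Conversion of B: B consumed = 0.266 × 575.4 = 153.1 mol = 2ξ₁ + 2ξ₂.
Selectivity: 2ξ₁ / (2ξ₂) = 6.93 → ξ₁ = 6.93 ξ₂.
Substitute: (2·6.93 + 2) ξ₂ = 153.1 → ξ₂ = 9.65 mol, ξ₁ = 66.88 mol.
Outlet amounts (n = n₀ + Σ ν·ξ):
  B: 575.4 − 2(66.88) − 2(9.65) = 422.3
  D: 0 + 2(66.88) = 133.8
  G: 0 + 2(9.65) = 19.3
Total out = 422.3 + 133.8 + 19.3 = 575.4 mol.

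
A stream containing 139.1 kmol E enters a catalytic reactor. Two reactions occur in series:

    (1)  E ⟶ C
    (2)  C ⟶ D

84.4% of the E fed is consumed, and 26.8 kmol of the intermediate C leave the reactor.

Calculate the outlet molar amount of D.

Conversion of E: E consumed = 1ξ₁ = 0.844 × 139.1 → ξ₁ = 117.4 kmol.
C balance: n_C = 0 + 1ξ₁ − 1ξ₂ = 26.8 → ξ₂ = (1·117.4 − 26.8)/1 = 90.6 kmol.
Outlet amounts (n = n₀ + Σ ν·ξ):
  E: 139.1 − 1(117.4) = 21.7
  C: 0 + 1(117.4) − 1(90.6) = 26.8
  D: 0 + 1(90.6) = 90.6

90.6 kmol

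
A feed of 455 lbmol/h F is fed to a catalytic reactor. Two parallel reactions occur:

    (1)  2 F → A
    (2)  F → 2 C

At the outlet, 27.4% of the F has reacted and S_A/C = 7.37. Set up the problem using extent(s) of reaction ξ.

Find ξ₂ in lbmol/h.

Conversion of F: F consumed = 0.274 × 455 = 124.7 lbmol/h = 2ξ₁ + 1ξ₂.
Selectivity: 1ξ₁ / (2ξ₂) = 7.37 → ξ₁ = 14.74 ξ₂.
Substitute: (2·14.74 + 1) ξ₂ = 124.7 → ξ₂ = 4.09 lbmol/h, ξ₁ = 60.29 lbmol/h.
Outlet amounts (n = n₀ + Σ ν·ξ):
  F: 455 − 2(60.29) − 1(4.09) = 330.3
  A: 0 + 1(60.29) = 60.29
  C: 0 + 2(4.09) = 8.18

ξ₂ = 4.09 lbmol/h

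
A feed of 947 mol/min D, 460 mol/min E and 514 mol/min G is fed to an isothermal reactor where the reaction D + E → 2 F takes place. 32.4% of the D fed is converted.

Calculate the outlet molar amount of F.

614 mol/min

D reacted = 0.324 × 947 = 306.8 mol/min; ν_D = −1, so ξ = 306.8/1 = 306.8 mol/min.
Outlet amounts (n = n₀ + ν ξ):
  D: 947 − 1(306.8) = 640.2
  E: 460 − 1(306.8) = 153.2
  F: 0 + 2(306.8) = 613.7
  G: 514 (inert)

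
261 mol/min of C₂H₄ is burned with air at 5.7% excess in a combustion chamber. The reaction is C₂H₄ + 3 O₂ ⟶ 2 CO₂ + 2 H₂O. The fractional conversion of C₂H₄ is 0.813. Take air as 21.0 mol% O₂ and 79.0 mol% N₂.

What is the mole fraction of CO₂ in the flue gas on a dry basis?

Stoichiometric O₂ = 3 × 261 = 783 mol/min; O₂ fed = 783 × 1.057 = 827.6 mol/min.
N₂ fed = 827.6 × 79/21 = 3113 mol/min.
Fuel reacted = 0.813 × 261 → ξ = 212.2 mol/min.
Outlet (n = n₀ + ν ξ):
  C₂H₄: 261 − 1(212.2) = 48.81
  O₂: 827.6 − 3(212.2) = 191.1
  N₂: 3113 (inert)
  CO₂: 0 + 2(212.2) = 424.4
  H₂O: 0 + 2(212.2) = 424.4
Dry total = 3778 mol/min; y_CO₂ (dry) = 424.4 / 3778 = 0.1123.

0.112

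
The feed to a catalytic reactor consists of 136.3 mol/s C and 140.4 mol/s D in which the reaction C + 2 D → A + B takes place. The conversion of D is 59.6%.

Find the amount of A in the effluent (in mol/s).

D reacted = 0.596 × 140.4 = 83.68 mol/s; ν_D = −2, so ξ = 83.68/2 = 41.84 mol/s.
Outlet amounts (n = n₀ + ν ξ):
  C: 136.3 − 1(41.84) = 94.46
  D: 140.4 − 2(41.84) = 56.72
  A: 0 + 1(41.84) = 41.84
  B: 0 + 1(41.84) = 41.84

41.8 mol/s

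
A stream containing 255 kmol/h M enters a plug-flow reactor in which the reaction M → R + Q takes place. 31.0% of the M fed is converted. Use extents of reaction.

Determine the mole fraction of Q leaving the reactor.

M reacted = 0.31 × 255 = 79.05 kmol/h; ν_M = −1, so ξ = 79.05/1 = 79.05 kmol/h.
Outlet amounts (n = n₀ + ν ξ):
  M: 255 − 1(79.05) = 175.9
  R: 0 + 1(79.05) = 79.05
  Q: 0 + 1(79.05) = 79.05
Total out = 334 kmol/h; y_Q = 79.05 / 334 = 0.2366.

0.237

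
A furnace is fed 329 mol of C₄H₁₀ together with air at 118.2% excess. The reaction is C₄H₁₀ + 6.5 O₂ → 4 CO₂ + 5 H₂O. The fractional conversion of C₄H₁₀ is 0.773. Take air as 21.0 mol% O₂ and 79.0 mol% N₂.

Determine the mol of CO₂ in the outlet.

Stoichiometric O₂ = 6.5 × 329 = 2138 mol; O₂ fed = 2138 × 2.182 = 4666 mol.
N₂ fed = 4666 × 79/21 = 17550 mol.
Fuel reacted = 0.773 × 329 → ξ = 254.3 mol.
Outlet (n = n₀ + ν ξ):
  C₄H₁₀: 329 − 1(254.3) = 74.68
  O₂: 4666 − 6.5(254.3) = 3013
  N₂: 17550 (inert)
  CO₂: 0 + 4(254.3) = 1017
  H₂O: 0 + 5(254.3) = 1272

1020 mol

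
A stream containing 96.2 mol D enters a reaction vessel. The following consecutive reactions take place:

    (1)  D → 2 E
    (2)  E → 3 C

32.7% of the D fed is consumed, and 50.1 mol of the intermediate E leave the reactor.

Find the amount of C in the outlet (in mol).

38.4 mol

Conversion of D: D consumed = 1ξ₁ = 0.327 × 96.2 → ξ₁ = 31.46 mol.
E balance: n_E = 0 + 2ξ₁ − 1ξ₂ = 50.1 → ξ₂ = (2·31.46 − 50.1)/1 = 12.81 mol.
Outlet amounts (n = n₀ + Σ ν·ξ):
  D: 96.2 − 1(31.46) = 64.74
  E: 0 + 2(31.46) − 1(12.81) = 50.1
  C: 0 + 3(12.81) = 38.44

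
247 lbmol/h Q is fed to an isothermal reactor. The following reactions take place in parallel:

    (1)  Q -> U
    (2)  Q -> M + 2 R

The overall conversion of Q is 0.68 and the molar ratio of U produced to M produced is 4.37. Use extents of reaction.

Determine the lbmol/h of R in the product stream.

Conversion of Q: Q consumed = 0.68 × 247 = 168 lbmol/h = 1ξ₁ + 1ξ₂.
Selectivity: 1ξ₁ / (1ξ₂) = 4.37 → ξ₁ = 4.37 ξ₂.
Substitute: (1·4.37 + 1) ξ₂ = 168 → ξ₂ = 31.28 lbmol/h, ξ₁ = 136.7 lbmol/h.
Outlet amounts (n = n₀ + Σ ν·ξ):
  Q: 247 − 1(136.7) − 1(31.28) = 79.04
  U: 0 + 1(136.7) = 136.7
  M: 0 + 1(31.28) = 31.28
  R: 0 + 2(31.28) = 62.55

62.6 lbmol/h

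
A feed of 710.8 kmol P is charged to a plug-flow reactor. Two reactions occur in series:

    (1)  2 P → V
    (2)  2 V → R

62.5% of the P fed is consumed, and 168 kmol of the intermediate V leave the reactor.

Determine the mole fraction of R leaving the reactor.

Conversion of P: P consumed = 2ξ₁ = 0.625 × 710.8 → ξ₁ = 222.1 kmol.
V balance: n_V = 0 + 1ξ₁ − 2ξ₂ = 168 → ξ₂ = (1·222.1 − 168)/2 = 27.06 kmol.
Outlet amounts (n = n₀ + Σ ν·ξ):
  P: 710.8 − 2(222.1) = 266.5
  V: 0 + 1(222.1) − 2(27.06) = 168
  R: 0 + 1(27.06) = 27.06
Total out = 461.6 kmol; y_R = 27.06 / 461.6 = 0.05863.

0.0586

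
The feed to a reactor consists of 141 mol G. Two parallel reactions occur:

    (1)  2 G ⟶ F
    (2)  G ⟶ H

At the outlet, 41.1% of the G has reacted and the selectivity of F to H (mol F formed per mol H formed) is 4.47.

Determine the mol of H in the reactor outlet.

5.83 mol

Conversion of G: G consumed = 0.411 × 141 = 57.95 mol = 2ξ₁ + 1ξ₂.
Selectivity: 1ξ₁ / (1ξ₂) = 4.47 → ξ₁ = 4.47 ξ₂.
Substitute: (2·4.47 + 1) ξ₂ = 57.95 → ξ₂ = 5.83 mol, ξ₁ = 26.06 mol.
Outlet amounts (n = n₀ + Σ ν·ξ):
  G: 141 − 2(26.06) − 1(5.83) = 83.05
  F: 0 + 1(26.06) = 26.06
  H: 0 + 1(5.83) = 5.83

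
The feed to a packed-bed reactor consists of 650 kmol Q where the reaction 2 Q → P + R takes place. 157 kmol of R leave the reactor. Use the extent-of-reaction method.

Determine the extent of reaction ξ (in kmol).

For R: n = n₀ + 1ξ → 157 = 0 + 1ξ, giving ξ = 157 kmol.
Outlet amounts (n = n₀ + ν ξ):
  Q: 650 − 2(157) = 336
  P: 0 + 1(157) = 157
  R: 0 + 1(157) = 157

ξ = 157 kmol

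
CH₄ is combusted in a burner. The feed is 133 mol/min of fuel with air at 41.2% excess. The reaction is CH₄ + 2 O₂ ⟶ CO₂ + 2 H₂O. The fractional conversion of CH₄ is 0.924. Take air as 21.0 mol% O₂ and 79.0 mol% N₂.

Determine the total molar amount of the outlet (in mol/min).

Stoichiometric O₂ = 2 × 133 = 266 mol/min; O₂ fed = 266 × 1.412 = 375.6 mol/min.
N₂ fed = 375.6 × 79/21 = 1413 mol/min.
Fuel reacted = 0.924 × 133 → ξ = 122.9 mol/min.
Outlet (n = n₀ + ν ξ):
  CH₄: 133 − 1(122.9) = 10.11
  O₂: 375.6 − 2(122.9) = 129.8
  N₂: 1413 (inert)
  CO₂: 0 + 1(122.9) = 122.9
  H₂O: 0 + 2(122.9) = 245.8
Total out = 10.11 + 129.8 + 1413 + 122.9 + 245.8 = 1922 mol/min.

1920 mol/min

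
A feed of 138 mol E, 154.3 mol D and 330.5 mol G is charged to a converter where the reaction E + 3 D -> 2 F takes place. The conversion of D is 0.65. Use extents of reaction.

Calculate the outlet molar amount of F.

D reacted = 0.65 × 154.3 = 100.3 mol; ν_D = −3, so ξ = 100.3/3 = 33.43 mol.
Outlet amounts (n = n₀ + ν ξ):
  E: 138 − 1(33.43) = 104.6
  D: 154.3 − 3(33.43) = 54
  F: 0 + 2(33.43) = 66.86
  G: 330.5 (inert)

66.9 mol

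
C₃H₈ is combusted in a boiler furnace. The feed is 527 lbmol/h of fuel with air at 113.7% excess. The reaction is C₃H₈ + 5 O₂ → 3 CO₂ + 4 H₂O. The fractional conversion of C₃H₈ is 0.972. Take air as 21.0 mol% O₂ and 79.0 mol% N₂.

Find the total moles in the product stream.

Stoichiometric O₂ = 5 × 527 = 2635 lbmol/h; O₂ fed = 2635 × 2.137 = 5631 lbmol/h.
N₂ fed = 5631 × 79/21 = 21180 lbmol/h.
Fuel reacted = 0.972 × 527 → ξ = 512.2 lbmol/h.
Outlet (n = n₀ + ν ξ):
  C₃H₈: 527 − 1(512.2) = 14.76
  O₂: 5631 − 5(512.2) = 3070
  N₂: 21180 (inert)
  CO₂: 0 + 3(512.2) = 1537
  H₂O: 0 + 4(512.2) = 2049
Total out = 14.76 + 3070 + 21180 + 1537 + 2049 = 27850 lbmol/h.

27900 lbmol/h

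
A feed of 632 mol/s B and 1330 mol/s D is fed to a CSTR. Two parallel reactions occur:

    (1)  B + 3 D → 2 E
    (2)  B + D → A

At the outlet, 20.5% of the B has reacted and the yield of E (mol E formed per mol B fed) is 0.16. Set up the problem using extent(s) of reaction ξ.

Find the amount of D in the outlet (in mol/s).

1100 mol/s

Yield of E: 2ξ₁ / 632 = 0.16 → ξ₁ = 50.56 mol/s.
Conversion of B: 1ξ₁ + 1ξ₂ = 0.205 × 632 = 129.6 → ξ₂ = 79 mol/s.
Outlet amounts (n = n₀ + Σ ν·ξ):
  B: 632 − 1(50.56) − 1(79) = 502.4
  D: 1330 − 3(50.56) − 1(79) = 1099
  E: 0 + 2(50.56) = 101.1
  A: 0 + 1(79) = 79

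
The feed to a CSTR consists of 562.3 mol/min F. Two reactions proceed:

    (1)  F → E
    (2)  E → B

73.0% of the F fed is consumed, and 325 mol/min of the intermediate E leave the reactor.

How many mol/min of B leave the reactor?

Conversion of F: F consumed = 1ξ₁ = 0.73 × 562.3 → ξ₁ = 410.5 mol/min.
E balance: n_E = 0 + 1ξ₁ − 1ξ₂ = 325 → ξ₂ = (1·410.5 − 325)/1 = 85.48 mol/min.
Outlet amounts (n = n₀ + Σ ν·ξ):
  F: 562.3 − 1(410.5) = 151.8
  E: 0 + 1(410.5) − 1(85.48) = 325
  B: 0 + 1(85.48) = 85.48

85.5 mol/min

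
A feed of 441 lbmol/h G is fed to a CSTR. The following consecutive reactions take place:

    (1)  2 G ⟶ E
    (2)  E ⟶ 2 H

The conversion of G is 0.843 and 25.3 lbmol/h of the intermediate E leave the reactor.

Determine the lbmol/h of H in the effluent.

Conversion of G: G consumed = 2ξ₁ = 0.843 × 441 → ξ₁ = 185.9 lbmol/h.
E balance: n_E = 0 + 1ξ₁ − 1ξ₂ = 25.3 → ξ₂ = (1·185.9 − 25.3)/1 = 160.6 lbmol/h.
Outlet amounts (n = n₀ + Σ ν·ξ):
  G: 441 − 2(185.9) = 69.24
  E: 0 + 1(185.9) − 1(160.6) = 25.3
  H: 0 + 2(160.6) = 321.2

321 lbmol/h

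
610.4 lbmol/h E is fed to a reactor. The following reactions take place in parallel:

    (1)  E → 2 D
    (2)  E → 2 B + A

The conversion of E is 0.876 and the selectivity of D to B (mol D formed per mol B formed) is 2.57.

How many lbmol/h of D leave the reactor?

Conversion of E: E consumed = 0.876 × 610.4 = 534.7 lbmol/h = 1ξ₁ + 1ξ₂.
Selectivity: 2ξ₁ / (2ξ₂) = 2.57 → ξ₁ = 2.57 ξ₂.
Substitute: (1·2.57 + 1) ξ₂ = 534.7 → ξ₂ = 149.8 lbmol/h, ξ₁ = 384.9 lbmol/h.
Outlet amounts (n = n₀ + Σ ν·ξ):
  E: 610.4 − 1(384.9) − 1(149.8) = 75.69
  D: 0 + 2(384.9) = 769.9
  B: 0 + 2(149.8) = 299.6
  A: 0 + 1(149.8) = 149.8

770 lbmol/h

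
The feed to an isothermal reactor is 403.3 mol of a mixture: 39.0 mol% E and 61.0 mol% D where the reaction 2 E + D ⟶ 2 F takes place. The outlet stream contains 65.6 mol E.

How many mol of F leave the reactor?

For E: n = n₀ − 2ξ → 65.6 = 157.3 − 2ξ, giving ξ = 45.84 mol.
Outlet amounts (n = n₀ + ν ξ):
  E: 157.3 − 2(45.84) = 65.6
  D: 246 − 1(45.84) = 200.2
  F: 0 + 2(45.84) = 91.69

91.7 mol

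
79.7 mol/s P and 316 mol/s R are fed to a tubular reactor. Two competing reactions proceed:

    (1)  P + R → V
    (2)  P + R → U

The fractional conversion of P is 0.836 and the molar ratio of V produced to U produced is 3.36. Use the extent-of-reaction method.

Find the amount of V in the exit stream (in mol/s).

51.3 mol/s

Conversion of P: P consumed = 0.836 × 79.7 = 66.63 mol/s = 1ξ₁ + 1ξ₂.
Selectivity: 1ξ₁ / (1ξ₂) = 3.36 → ξ₁ = 3.36 ξ₂.
Substitute: (1·3.36 + 1) ξ₂ = 66.63 → ξ₂ = 15.28 mol/s, ξ₁ = 51.35 mol/s.
Outlet amounts (n = n₀ + Σ ν·ξ):
  P: 79.7 − 1(51.35) − 1(15.28) = 13.07
  R: 316 − 1(51.35) − 1(15.28) = 249.4
  V: 0 + 1(51.35) = 51.35
  U: 0 + 1(15.28) = 15.28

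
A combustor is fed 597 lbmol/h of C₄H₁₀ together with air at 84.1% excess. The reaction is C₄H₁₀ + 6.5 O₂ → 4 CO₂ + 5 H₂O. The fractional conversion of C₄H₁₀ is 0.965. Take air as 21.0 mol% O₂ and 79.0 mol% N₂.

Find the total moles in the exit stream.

35500 lbmol/h

Stoichiometric O₂ = 6.5 × 597 = 3880 lbmol/h; O₂ fed = 3880 × 1.841 = 7144 lbmol/h.
N₂ fed = 7144 × 79/21 = 26880 lbmol/h.
Fuel reacted = 0.965 × 597 → ξ = 576.1 lbmol/h.
Outlet (n = n₀ + ν ξ):
  C₄H₁₀: 597 − 1(576.1) = 20.89
  O₂: 7144 − 6.5(576.1) = 3399
  N₂: 26880 (inert)
  CO₂: 0 + 4(576.1) = 2304
  H₂O: 0 + 5(576.1) = 2881
Total out = 20.89 + 3399 + 26880 + 2304 + 2881 = 35480 lbmol/h.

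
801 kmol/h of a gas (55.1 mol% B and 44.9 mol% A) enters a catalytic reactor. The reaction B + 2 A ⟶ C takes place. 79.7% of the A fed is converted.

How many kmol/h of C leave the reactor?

143 kmol/h

A reacted = 0.797 × 359.6 = 286.6 kmol/h; ν_A = −2, so ξ = 286.6/2 = 143.3 kmol/h.
Outlet amounts (n = n₀ + ν ξ):
  B: 441.4 − 1(143.3) = 298
  A: 359.6 − 2(143.3) = 73.01
  C: 0 + 1(143.3) = 143.3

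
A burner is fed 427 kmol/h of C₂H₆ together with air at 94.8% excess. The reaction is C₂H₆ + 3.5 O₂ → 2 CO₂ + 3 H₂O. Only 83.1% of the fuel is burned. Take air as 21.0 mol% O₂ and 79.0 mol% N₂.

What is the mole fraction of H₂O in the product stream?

Stoichiometric O₂ = 3.5 × 427 = 1494 kmol/h; O₂ fed = 1494 × 1.948 = 2911 kmol/h.
N₂ fed = 2911 × 79/21 = 10950 kmol/h.
Fuel reacted = 0.831 × 427 → ξ = 354.8 kmol/h.
Outlet (n = n₀ + ν ξ):
  C₂H₆: 427 − 1(354.8) = 72.16
  O₂: 2911 − 3.5(354.8) = 1669
  N₂: 10950 (inert)
  CO₂: 0 + 2(354.8) = 709.7
  H₂O: 0 + 3(354.8) = 1065
Total out = 14470 kmol/h; y_H₂O = 1065 / 14470 = 0.07358.

0.0736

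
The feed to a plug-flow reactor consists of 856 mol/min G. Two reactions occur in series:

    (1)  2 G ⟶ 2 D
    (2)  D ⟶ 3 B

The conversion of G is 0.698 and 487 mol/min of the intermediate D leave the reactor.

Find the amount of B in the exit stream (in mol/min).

331 mol/min

Conversion of G: G consumed = 2ξ₁ = 0.698 × 856 → ξ₁ = 298.7 mol/min.
D balance: n_D = 0 + 2ξ₁ − 1ξ₂ = 487 → ξ₂ = (2·298.7 − 487)/1 = 110.5 mol/min.
Outlet amounts (n = n₀ + Σ ν·ξ):
  G: 856 − 2(298.7) = 258.5
  D: 0 + 2(298.7) − 1(110.5) = 487
  B: 0 + 3(110.5) = 331.5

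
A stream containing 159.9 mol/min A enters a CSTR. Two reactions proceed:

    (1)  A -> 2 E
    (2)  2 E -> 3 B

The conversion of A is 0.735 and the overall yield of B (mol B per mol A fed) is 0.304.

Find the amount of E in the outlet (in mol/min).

Conversion of A: A consumed = 1ξ₁ = 0.735 × 159.9 → ξ₁ = 117.5 mol/min.
Yield of B: 3ξ₂ / 159.9 = 0.304 → ξ₂ = 16.2 mol/min.
Outlet amounts (n = n₀ + Σ ν·ξ):
  A: 159.9 − 1(117.5) = 42.37
  E: 0 + 2(117.5) − 2(16.2) = 202.6
  B: 0 + 3(16.2) = 48.61

203 mol/min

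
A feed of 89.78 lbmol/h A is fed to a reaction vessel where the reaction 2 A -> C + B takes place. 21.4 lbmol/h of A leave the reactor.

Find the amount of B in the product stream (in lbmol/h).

34.2 lbmol/h

For A: n = n₀ − 2ξ → 21.4 = 89.78 − 2ξ, giving ξ = 34.19 lbmol/h.
Outlet amounts (n = n₀ + ν ξ):
  A: 89.78 − 2(34.19) = 21.4
  C: 0 + 1(34.19) = 34.19
  B: 0 + 1(34.19) = 34.19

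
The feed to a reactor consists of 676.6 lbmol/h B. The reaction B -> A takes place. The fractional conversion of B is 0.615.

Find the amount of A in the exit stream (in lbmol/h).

416 lbmol/h

B reacted = 0.615 × 676.6 = 416.1 lbmol/h; ν_B = −1, so ξ = 416.1/1 = 416.1 lbmol/h.
Outlet amounts (n = n₀ + ν ξ):
  B: 676.6 − 1(416.1) = 260.5
  A: 0 + 1(416.1) = 416.1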